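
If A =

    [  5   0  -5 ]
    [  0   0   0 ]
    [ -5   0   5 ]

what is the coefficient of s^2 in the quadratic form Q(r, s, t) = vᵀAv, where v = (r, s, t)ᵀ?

The coefficient of s^2 is the diagonal entry A[2,2] = 0.

0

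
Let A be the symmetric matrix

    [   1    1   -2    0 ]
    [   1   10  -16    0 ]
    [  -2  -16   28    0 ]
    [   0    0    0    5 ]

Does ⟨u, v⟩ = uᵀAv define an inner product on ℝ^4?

An LDLᵀ factorisation of A has diagonal entries 1, 9, 20/9, 5.
So there are 4 positive pivots.
Hence Q is positive definite.
⟨·,·⟩ is an inner product exactly when A is positive definite.

yes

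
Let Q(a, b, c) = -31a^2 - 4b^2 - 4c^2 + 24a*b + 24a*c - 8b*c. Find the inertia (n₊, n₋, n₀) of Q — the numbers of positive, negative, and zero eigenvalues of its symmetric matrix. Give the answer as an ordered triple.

The associated matrix is A = [[-31, 12, 12], [12, -4, -4], [12, -4, -4]].
Row-reducing A symmetrically gives the diagonal entries -31, 20/31, 0.
Counting signs: 1 positive, 1 negative, 1 zero.

(1, 1, 1)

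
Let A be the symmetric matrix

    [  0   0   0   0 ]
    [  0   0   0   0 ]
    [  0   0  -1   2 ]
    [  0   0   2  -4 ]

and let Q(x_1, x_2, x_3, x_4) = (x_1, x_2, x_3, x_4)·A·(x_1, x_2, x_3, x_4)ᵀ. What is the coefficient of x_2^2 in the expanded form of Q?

The coefficient of x_2^2 is the diagonal entry A[2,2] = 0.

0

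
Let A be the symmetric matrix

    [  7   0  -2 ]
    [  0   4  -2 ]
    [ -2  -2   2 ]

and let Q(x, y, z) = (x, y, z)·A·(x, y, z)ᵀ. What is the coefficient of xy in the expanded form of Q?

The coefficient of xy is A[1,2] + A[2,1] = 2·0 = 0.

0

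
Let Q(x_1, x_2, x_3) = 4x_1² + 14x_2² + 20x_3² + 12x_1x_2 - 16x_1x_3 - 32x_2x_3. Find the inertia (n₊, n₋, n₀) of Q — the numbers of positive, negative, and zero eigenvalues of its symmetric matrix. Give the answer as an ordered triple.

(3, 0, 0)

The associated matrix is A = [[4, 6, -8], [6, 14, -16], [-8, -16, 20]].
Symmetric row and column elimination reduces A to a congruent diagonal form with pivots 4, 5, 4/5.
Counting signs: 3 positive.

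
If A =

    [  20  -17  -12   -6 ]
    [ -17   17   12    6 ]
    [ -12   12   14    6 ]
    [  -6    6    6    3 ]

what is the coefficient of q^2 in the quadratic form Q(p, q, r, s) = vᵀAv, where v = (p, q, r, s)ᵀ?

The coefficient of q^2 is the diagonal entry A[2,2] = 17.

17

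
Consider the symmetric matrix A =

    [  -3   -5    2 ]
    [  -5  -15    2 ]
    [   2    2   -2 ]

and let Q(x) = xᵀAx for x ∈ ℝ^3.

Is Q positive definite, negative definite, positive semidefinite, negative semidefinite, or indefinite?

negative definite

Leading principal minors: Δ_1 = -3, Δ_2 = 20, Δ_3 = -8.
The signs alternate starting with Δ_1 < 0, so by Sylvester's criterion Q is negative definite.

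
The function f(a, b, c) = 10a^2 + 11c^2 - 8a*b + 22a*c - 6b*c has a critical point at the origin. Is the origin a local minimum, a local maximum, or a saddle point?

The Hessian at the origin is H = [[20, -8, 22], [-8, 0, -6], [22, -6, 22]].
An LDLᵀ factorisation of H has diagonal entries 20, -16/5, 1/4.
Counting signs: 2 positive, 1 negative.
H is indefinite, so the origin is a saddle point.

saddle point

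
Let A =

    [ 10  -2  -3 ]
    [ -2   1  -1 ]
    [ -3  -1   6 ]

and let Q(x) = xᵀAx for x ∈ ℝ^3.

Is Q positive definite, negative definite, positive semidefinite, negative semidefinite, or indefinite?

positive definite

Congruent diagonalization of A (simultaneous row and column reduction) yields pivots 10, 3/5, 5/6.
That gives 3 positive pivots.
Hence Q is positive definite.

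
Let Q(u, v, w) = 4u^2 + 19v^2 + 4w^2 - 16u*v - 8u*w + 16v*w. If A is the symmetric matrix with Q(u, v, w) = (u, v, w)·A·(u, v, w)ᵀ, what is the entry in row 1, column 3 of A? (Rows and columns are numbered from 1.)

The coefficient of u·w in Q is -8. For a symmetric A this equals A[1,3] + A[3,1] = 2·A[1,3].
So A[1,3] = -8/2 = -4.

-4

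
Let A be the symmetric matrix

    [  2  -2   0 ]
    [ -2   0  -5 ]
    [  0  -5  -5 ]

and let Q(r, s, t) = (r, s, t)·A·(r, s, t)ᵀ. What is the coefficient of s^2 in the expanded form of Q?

0

The coefficient of s^2 is the diagonal entry A[2,2] = 0.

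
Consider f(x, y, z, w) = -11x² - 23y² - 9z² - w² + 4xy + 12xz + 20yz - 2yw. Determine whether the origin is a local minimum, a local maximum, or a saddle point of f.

local maximum

The Hessian at the origin is H = [[-22, 4, 12, 0], [4, -46, 20, -2], [12, 20, -18, 0], [0, -2, 0, -2]].
Symmetric row and column elimination reduces H to a congruent diagonal form with pivots -22, -498/11, -146/249, -20/73.
Counting signs: 4 negative.
H is negative definite, so the origin is a strict local maximum.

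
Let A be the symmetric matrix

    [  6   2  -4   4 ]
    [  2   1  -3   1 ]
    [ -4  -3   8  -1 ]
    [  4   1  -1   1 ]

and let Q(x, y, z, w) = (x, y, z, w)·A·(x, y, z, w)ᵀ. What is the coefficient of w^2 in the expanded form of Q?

1

The coefficient of w^2 is the diagonal entry A[4,4] = 1.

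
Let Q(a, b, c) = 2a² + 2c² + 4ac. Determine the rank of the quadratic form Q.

1

The associated matrix is A = [[2, 0, 2], [0, 0, 0], [2, 0, 2]].
Symmetric row and column elimination reduces A to a congruent diagonal form with pivots 2, 0, 0.
So there are 1 positive, 2 zero pivots.
The rank is the number of nonzero pivots: 1.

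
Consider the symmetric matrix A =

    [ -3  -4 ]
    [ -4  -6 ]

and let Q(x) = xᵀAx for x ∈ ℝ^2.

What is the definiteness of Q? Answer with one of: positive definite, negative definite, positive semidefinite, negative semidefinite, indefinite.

negative definite

For the 2×2 matrix [[-3, -4], [-4, -6]]: det = -3·-6 − (-4)² = 2, trace = -9.
det > 0 so both eigenvalues share the sign of the trace; trace = -9 < 0 ⇒ both negative.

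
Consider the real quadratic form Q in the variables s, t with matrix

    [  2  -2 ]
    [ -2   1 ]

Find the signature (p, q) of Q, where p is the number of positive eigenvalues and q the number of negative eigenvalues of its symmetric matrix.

Congruent diagonalization of A (simultaneous row and column reduction) yields pivots 2, -1.
That gives 1 positive, 1 negative pivots.

(1, 1)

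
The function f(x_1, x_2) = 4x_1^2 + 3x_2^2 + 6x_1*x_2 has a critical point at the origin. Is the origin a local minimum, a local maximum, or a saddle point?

local minimum

The Hessian at the origin is H = [[8, 6], [6, 6]].
det H = 8·6 − (6)² = 12 > 0 and H[1,1] = 8 > 0, so H is positive definite.
Therefore the origin is a local minimum.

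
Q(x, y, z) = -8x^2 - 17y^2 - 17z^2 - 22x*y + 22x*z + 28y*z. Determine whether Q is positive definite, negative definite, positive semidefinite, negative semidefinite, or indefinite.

negative definite

The symmetric matrix of Q is A = [[-8, -11, 11], [-11, -17, 14], [11, 14, -17]].
Leading principal minors: Δ_1 = -8, Δ_2 = 15, Δ_3 = -18.
The signs alternate starting with Δ_1 < 0, so by Sylvester's criterion Q is negative definite.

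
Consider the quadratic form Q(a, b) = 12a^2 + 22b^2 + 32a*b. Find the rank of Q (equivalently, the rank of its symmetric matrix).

The symmetric matrix is A = [[12, 16], [16, 22]].
Congruent diagonalization of A (simultaneous row and column reduction) yields pivots 12, 2/3.
Counting signs: 2 positive.
The rank is the number of nonzero pivots: 2.

2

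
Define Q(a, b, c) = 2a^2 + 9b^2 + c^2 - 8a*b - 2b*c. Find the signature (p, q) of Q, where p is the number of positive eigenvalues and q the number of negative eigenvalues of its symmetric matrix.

(2, 0)

Write A = [[2, -4, 0], [-4, 9, -1], [0, -1, 1]].
Applying the same elementary operations to the rows and columns of A produces a congruent diagonal matrix with entries 2, 1, 0.
So there are 2 positive, 1 zero pivots.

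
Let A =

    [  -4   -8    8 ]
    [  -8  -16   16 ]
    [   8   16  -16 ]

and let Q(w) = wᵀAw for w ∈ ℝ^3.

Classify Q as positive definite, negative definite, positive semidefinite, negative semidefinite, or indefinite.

negative semidefinite

Row-reducing A symmetrically gives the diagonal entries -4, 0, 0.
That gives 1 negative, 2 zero pivots.
Hence Q is negative semidefinite.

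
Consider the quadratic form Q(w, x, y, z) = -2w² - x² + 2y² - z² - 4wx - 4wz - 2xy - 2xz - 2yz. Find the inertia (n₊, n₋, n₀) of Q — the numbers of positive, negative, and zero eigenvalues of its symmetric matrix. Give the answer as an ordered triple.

(2, 1, 1)

Write A = [[-2, -2, 0, -2], [-2, -1, -1, -1], [0, -1, 2, -1], [-2, -1, -1, -1]].
Symmetric row and column elimination reduces A to a congruent diagonal form with pivots -2, 1, 1, 0.
That gives 2 positive, 1 negative, 1 zero pivots.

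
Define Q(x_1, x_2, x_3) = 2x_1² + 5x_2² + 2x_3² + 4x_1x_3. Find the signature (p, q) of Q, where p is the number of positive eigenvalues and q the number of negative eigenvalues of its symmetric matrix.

The symmetric matrix is A = [[2, 0, 2], [0, 5, 0], [2, 0, 2]].
Row-reducing A symmetrically gives the diagonal entries 2, 5, 0.
So there are 2 positive, 1 zero pivots.

(2, 0)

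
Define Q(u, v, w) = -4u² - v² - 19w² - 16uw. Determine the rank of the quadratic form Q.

3

Write A = [[-4, 0, -8], [0, -1, 0], [-8, 0, -19]].
An LDLᵀ factorisation of A has diagonal entries -4, -1, -3.
That gives 3 negative pivots.
The rank is the number of nonzero pivots: 3.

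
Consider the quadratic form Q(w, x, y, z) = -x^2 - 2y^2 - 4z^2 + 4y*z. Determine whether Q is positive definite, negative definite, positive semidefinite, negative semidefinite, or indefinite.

The symmetric matrix is A = [[0, 0, 0, 0], [0, -1, 0, 0], [0, 0, -2, 2], [0, 0, 2, -4]].
Symmetric row and column elimination reduces A to a congruent diagonal form with pivots 0, -1, -2, -2.
Counting signs: 3 negative, 1 zero.
Hence Q is negative semidefinite.

negative semidefinite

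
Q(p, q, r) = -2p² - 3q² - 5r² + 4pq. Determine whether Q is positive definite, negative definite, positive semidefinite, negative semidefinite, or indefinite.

The associated matrix is A = [[-2, 2, 0], [2, -3, 0], [0, 0, -5]].
Row-reducing A symmetrically gives the diagonal entries -2, -1, -5.
That gives 3 negative pivots.
Hence Q is negative definite.

negative definite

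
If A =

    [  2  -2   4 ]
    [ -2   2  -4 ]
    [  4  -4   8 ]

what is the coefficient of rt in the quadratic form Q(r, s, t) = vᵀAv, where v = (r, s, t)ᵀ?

8

The coefficient of rt is A[1,3] + A[3,1] = 2·4 = 8.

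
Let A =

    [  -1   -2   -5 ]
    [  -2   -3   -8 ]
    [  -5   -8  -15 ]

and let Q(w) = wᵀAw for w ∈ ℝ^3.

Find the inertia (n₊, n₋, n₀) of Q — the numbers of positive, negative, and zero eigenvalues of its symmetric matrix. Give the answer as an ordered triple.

Applying the same elementary operations to the rows and columns of A produces a congruent diagonal matrix with entries -1, 1, 6.
That gives 2 positive, 1 negative pivots.

(2, 1, 0)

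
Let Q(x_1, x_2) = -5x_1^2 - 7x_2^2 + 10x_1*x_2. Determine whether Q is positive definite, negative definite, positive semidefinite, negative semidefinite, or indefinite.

negative definite

Write A = [[-5, 5], [5, -7]].
Applying the same elementary operations to the rows and columns of A produces a congruent diagonal matrix with entries -5, -2.
Counting signs: 2 negative.
Hence Q is negative definite.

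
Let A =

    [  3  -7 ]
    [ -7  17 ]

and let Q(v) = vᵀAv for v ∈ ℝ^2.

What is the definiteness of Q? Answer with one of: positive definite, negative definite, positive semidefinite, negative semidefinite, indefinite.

Row-reducing A symmetrically gives the diagonal entries 3, 2/3.
That gives 2 positive pivots.
Hence Q is positive definite.

positive definite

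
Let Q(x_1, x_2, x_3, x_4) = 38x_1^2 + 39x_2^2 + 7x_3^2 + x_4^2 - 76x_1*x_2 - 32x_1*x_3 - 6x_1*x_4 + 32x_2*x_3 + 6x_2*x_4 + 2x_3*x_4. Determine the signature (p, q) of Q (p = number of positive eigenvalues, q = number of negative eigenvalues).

(4, 0)

The associated matrix is A = [[38, -38, -16, -3], [-38, 39, 16, 3], [-16, 16, 7, 1], [-3, 3, 1, 1]].
Symmetric row and column elimination reduces A to a congruent diagonal form with pivots 38, 1, 5/19, 1/2.
Counting signs: 4 positive.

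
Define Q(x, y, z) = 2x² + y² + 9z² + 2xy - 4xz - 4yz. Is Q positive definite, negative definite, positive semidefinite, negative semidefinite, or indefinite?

The symmetric matrix of Q is A = [[2, 1, -2], [1, 1, -2], [-2, -2, 9]].
Leading principal minors: Δ_1 = 2, Δ_2 = 1, Δ_3 = 5.
All leading principal minors are positive, so by Sylvester's criterion Q is positive definite.

positive definite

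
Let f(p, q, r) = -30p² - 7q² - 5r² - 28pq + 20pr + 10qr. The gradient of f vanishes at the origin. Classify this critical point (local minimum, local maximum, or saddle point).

local maximum

The Hessian at the origin is H = [[-60, -28, 20], [-28, -14, 10], [20, 10, -10]].
An LDLᵀ factorisation of H has diagonal entries -60, -14/15, -20/7.
Counting signs: 3 negative.
H is negative definite, so the origin is a strict local maximum.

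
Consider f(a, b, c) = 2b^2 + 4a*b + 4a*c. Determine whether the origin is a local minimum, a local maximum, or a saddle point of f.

The Hessian at the origin is H = [[0, 4, 4], [4, 4, 0], [4, 0, 0]].
H is indefinite, so the origin is a saddle point.

saddle point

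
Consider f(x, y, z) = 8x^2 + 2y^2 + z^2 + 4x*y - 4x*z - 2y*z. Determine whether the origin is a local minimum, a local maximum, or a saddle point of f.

local minimum

The Hessian at the origin is H = [[16, 4, -4], [4, 4, -2], [-4, -2, 2]].
Congruent diagonalization of H (simultaneous row and column reduction) yields pivots 16, 3, 2/3.
Counting signs: 3 positive.
H is positive definite, so the origin is a strict local minimum.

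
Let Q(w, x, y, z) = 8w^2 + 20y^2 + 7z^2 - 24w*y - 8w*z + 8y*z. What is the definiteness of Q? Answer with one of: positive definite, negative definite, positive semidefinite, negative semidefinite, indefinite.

The symmetric matrix is A = [[8, 0, -12, -4], [0, 0, 0, 0], [-12, 0, 20, 4], [-4, 0, 4, 7]].
Congruent diagonalization of A (simultaneous row and column reduction) yields pivots 8, 0, 2, 3.
So there are 3 positive, 1 zero pivots.
Hence Q is positive semidefinite.

positive semidefinite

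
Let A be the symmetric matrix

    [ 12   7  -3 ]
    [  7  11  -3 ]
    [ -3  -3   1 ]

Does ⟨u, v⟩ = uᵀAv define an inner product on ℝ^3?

yes

Symmetric row and column elimination reduces A to a congruent diagonal form with pivots 12, 83/12, 2/83.
That gives 3 positive pivots.
Hence Q is positive definite.
⟨·,·⟩ is an inner product exactly when A is positive definite.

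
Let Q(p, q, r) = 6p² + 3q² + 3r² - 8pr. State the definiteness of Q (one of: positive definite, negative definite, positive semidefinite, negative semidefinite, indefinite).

Write A = [[6, 0, -4], [0, 3, 0], [-4, 0, 3]].
An LDLᵀ factorisation of A has diagonal entries 6, 3, 1/3.
Counting signs: 3 positive.
Hence Q is positive definite.

positive definite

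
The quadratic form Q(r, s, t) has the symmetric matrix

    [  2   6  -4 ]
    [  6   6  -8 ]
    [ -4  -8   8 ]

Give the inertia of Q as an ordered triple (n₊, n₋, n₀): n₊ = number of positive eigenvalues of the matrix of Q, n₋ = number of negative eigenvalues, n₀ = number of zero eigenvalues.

(2, 1, 0)

Symmetric row and column elimination reduces A to a congruent diagonal form with pivots 2, -12, 4/3.
So there are 2 positive, 1 negative pivots.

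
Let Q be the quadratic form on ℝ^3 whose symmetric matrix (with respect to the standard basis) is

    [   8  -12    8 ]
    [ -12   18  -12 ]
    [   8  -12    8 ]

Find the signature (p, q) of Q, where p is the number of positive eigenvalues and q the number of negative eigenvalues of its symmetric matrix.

(1, 0)

Applying the same elementary operations to the rows and columns of A produces a congruent diagonal matrix with entries 8, 0, 0.
That gives 1 positive, 2 zero pivots.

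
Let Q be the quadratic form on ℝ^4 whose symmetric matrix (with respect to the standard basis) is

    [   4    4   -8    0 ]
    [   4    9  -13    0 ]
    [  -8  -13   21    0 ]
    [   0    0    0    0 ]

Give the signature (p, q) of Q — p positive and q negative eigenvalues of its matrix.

(2, 0)

Congruent diagonalization of A (simultaneous row and column reduction) yields pivots 4, 5, 0, 0.
Counting signs: 2 positive, 2 zero.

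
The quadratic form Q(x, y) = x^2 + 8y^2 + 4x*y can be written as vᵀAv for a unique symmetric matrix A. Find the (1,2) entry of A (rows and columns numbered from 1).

The coefficient of x·y in Q is 4. For a symmetric A this equals A[1,2] + A[2,1] = 2·A[1,2].
So A[1,2] = 4/2 = 2.

2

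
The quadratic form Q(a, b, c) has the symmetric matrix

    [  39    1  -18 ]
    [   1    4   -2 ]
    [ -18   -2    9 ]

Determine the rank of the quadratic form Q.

3

Symmetric row and column elimination reduces A to a congruent diagonal form with pivots 39, 155/39, 3/31.
That gives 3 positive pivots.
The rank is the number of nonzero pivots: 3.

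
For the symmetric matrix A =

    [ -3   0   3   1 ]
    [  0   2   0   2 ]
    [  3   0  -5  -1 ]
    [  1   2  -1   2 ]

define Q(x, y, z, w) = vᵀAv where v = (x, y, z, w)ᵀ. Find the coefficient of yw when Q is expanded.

4

The coefficient of yw is A[2,4] + A[4,2] = 2·2 = 4.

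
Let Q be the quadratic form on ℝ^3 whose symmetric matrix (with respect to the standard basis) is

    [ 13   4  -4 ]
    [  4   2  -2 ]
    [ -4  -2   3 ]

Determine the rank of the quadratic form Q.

3

Row-reducing A symmetrically gives the diagonal entries 13, 10/13, 1.
So there are 3 positive pivots.
The rank is the number of nonzero pivots: 3.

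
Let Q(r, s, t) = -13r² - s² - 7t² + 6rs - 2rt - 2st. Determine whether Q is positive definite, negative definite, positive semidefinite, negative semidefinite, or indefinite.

negative definite

The associated matrix is A = [[-13, 3, -1], [3, -1, -1], [-1, -1, -7]].
Row-reducing A symmetrically gives the diagonal entries -13, -4/13, -2.
That gives 3 negative pivots.
Hence Q is negative definite.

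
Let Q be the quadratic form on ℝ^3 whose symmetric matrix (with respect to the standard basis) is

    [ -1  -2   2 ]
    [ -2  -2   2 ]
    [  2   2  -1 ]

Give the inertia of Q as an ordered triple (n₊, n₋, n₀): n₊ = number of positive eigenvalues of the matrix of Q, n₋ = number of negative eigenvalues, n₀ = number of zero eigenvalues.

(2, 1, 0)

Row-reducing A symmetrically gives the diagonal entries -1, 2, 1.
So there are 2 positive, 1 negative pivots.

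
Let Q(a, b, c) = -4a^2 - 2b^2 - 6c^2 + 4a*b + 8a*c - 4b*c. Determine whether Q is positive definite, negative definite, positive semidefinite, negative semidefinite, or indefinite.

negative definite

The associated matrix is A = [[-4, 2, 4], [2, -2, -2], [4, -2, -6]].
Applying the same elementary operations to the rows and columns of A produces a congruent diagonal matrix with entries -4, -1, -2.
So there are 3 negative pivots.
Hence Q is negative definite.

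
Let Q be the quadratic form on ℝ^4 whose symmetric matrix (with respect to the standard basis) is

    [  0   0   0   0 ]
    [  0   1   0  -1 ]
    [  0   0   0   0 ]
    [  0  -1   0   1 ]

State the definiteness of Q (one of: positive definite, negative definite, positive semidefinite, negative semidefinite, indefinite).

positive semidefinite

Row-reducing A symmetrically gives the diagonal entries 0, 1, 0, 0.
So there are 1 positive, 3 zero pivots.
Hence Q is positive semidefinite.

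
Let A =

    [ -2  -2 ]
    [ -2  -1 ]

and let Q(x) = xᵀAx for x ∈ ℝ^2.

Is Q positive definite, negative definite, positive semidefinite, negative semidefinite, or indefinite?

For the 2×2 matrix [[-2, -2], [-2, -1]]: det = -2·-1 − (-2)² = -2, trace = -3.
det < 0 so the eigenvalues have opposite signs; the form is indefinite.

indefinite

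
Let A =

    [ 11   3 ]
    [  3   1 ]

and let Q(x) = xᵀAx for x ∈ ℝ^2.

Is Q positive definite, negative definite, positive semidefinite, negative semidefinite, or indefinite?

positive definite

For the 2×2 matrix [[11, 3], [3, 1]]: det = 11·1 − (3)² = 2, trace = 12.
det > 0 so both eigenvalues share the sign of the trace; trace = 12 > 0 ⇒ both positive.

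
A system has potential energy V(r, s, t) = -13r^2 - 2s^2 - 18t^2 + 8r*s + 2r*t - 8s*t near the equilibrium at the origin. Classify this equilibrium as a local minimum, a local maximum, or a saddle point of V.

The Hessian at the origin is H = [[-26, 8, 2], [8, -4, -8], [2, -8, -36]].
An LDLᵀ factorisation of H has diagonal entries -26, -20/13, -2/5.
Counting signs: 3 negative.
H is negative definite, so the origin is a strict local maximum.

local maximum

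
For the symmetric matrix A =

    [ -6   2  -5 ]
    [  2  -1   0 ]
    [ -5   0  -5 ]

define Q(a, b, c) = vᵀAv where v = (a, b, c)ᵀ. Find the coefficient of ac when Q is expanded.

-10

The coefficient of ac is A[1,3] + A[3,1] = 2·(-5) = -10.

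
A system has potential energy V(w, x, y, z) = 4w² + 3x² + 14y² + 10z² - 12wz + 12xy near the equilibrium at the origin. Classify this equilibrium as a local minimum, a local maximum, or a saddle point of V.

local minimum

The Hessian at the origin is H = [[8, 0, 0, -12], [0, 6, 12, 0], [0, 12, 28, 0], [-12, 0, 0, 20]].
Congruent diagonalization of H (simultaneous row and column reduction) yields pivots 8, 6, 4, 2.
Counting signs: 4 positive.
H is positive definite, so the origin is a strict local minimum.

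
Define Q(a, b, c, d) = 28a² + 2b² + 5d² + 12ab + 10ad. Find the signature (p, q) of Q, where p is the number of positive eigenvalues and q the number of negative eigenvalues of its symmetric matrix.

The associated matrix is A = [[28, 6, 0, 5], [6, 2, 0, 0], [0, 0, 0, 0], [5, 0, 0, 5]].
Applying the same elementary operations to the rows and columns of A produces a congruent diagonal matrix with entries 28, 5/7, 0, 5/2.
Counting signs: 3 positive, 1 zero.

(3, 0)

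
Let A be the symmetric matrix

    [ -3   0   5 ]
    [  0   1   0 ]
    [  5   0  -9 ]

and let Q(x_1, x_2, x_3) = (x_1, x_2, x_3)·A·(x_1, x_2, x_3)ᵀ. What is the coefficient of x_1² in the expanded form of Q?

The coefficient of x_1² is the diagonal entry A[1,1] = -3.

-3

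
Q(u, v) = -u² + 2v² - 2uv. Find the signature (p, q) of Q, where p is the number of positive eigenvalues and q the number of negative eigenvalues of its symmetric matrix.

(1, 1)

The symmetric matrix is A = [[-1, -1], [-1, 2]].
Symmetric row and column elimination reduces A to a congruent diagonal form with pivots -1, 3.
Counting signs: 1 positive, 1 negative.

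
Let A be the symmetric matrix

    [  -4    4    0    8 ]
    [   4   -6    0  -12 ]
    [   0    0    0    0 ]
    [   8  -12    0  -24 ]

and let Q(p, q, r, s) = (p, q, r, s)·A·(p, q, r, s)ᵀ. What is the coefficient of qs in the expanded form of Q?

The coefficient of qs is A[2,4] + A[4,2] = 2·(-12) = -24.

-24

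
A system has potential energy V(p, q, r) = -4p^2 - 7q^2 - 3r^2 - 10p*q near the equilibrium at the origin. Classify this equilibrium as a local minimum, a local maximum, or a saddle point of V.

The Hessian at the origin is H = [[-8, -10, 0], [-10, -14, 0], [0, 0, -6]].
Symmetric row and column elimination reduces H to a congruent diagonal form with pivots -8, -3/2, -6.
So there are 3 negative pivots.
H is negative definite, so the origin is a strict local maximum.

local maximum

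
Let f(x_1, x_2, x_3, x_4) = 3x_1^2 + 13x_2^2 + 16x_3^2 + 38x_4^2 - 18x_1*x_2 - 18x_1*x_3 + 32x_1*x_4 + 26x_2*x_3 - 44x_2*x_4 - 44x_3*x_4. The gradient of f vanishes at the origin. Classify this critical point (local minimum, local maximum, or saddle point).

saddle point

The Hessian at the origin is H = [[6, -18, -18, 32], [-18, 26, 26, -44], [-18, 26, 32, -44], [32, -44, -44, 76]].
Row-reducing H symmetrically gives the diagonal entries 6, -28, 6, 40/21.
Counting signs: 3 positive, 1 negative.
H is indefinite, so the origin is a saddle point.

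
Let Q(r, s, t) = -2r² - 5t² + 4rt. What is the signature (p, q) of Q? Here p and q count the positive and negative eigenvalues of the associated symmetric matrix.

(0, 2)

The symmetric matrix is A = [[-2, 0, 2], [0, 0, 0], [2, 0, -5]].
Row-reducing A symmetrically gives the diagonal entries -2, 0, -3.
That gives 2 negative, 1 zero pivots.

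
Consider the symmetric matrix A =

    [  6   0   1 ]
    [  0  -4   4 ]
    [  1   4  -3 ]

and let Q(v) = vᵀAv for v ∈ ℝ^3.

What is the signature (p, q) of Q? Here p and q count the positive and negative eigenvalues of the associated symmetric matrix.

An LDLᵀ factorisation of A has diagonal entries 6, -4, 5/6.
Counting signs: 2 positive, 1 negative.

(2, 1)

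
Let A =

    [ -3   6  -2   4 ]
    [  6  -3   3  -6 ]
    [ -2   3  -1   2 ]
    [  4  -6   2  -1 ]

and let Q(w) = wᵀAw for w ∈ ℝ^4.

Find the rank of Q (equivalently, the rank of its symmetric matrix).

Applying the same elementary operations to the rows and columns of A produces a congruent diagonal matrix with entries -3, 9, 2/9, 3.
Counting signs: 3 positive, 1 negative.
The rank is the number of nonzero pivots: 4.

4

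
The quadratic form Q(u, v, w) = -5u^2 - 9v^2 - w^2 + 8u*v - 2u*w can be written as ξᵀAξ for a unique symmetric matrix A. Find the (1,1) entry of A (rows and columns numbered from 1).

-5

The coefficient of u^2 in Q is -5, and that is exactly A[1,1].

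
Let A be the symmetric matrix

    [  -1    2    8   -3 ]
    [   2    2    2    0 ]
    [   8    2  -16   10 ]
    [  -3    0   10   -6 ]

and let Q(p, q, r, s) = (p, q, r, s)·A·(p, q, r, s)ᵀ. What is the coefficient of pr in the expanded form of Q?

The coefficient of pr is A[1,3] + A[3,1] = 2·8 = 16.

16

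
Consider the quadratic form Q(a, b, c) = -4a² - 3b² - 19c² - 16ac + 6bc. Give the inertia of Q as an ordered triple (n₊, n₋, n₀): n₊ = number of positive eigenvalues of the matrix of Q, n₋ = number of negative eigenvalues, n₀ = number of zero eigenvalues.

(0, 2, 1)

Write A = [[-4, 0, -8], [0, -3, 3], [-8, 3, -19]].
Row-reducing A symmetrically gives the diagonal entries -4, -3, 0.
That gives 2 negative, 1 zero pivots.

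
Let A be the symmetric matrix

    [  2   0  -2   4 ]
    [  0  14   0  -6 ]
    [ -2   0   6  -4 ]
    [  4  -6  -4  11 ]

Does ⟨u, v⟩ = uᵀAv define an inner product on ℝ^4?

Symmetric row and column elimination reduces A to a congruent diagonal form with pivots 2, 14, 4, 3/7.
So there are 4 positive pivots.
Hence Q is positive definite.
⟨·,·⟩ is an inner product exactly when A is positive definite.

yes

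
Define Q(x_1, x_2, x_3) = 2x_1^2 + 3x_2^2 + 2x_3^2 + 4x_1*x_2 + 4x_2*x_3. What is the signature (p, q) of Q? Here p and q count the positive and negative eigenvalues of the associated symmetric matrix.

Write A = [[2, 2, 0], [2, 3, 2], [0, 2, 2]].
Symmetric row and column elimination reduces A to a congruent diagonal form with pivots 2, 1, -2.
So there are 2 positive, 1 negative pivots.

(2, 1)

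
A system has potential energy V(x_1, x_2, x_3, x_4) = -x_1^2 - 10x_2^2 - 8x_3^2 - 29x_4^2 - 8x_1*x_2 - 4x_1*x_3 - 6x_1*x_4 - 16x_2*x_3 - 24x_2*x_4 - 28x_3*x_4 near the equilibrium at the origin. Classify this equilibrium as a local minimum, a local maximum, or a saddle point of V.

The Hessian at the origin is H = [[-2, -8, -4, -6], [-8, -20, -16, -24], [-4, -16, -16, -28], [-6, -24, -28, -58]].
Applying the same elementary operations to the rows and columns of H produces a congruent diagonal matrix with entries -2, 12, -8, -8.
That gives 1 positive, 3 negative pivots.
H is indefinite, so the origin is a saddle point.

saddle point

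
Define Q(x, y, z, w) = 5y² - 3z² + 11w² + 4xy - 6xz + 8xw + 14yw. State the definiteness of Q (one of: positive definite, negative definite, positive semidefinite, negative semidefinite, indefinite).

The symmetric matrix is A = [[0, 2, -3, 4], [2, 5, 0, 7], [-3, 0, -3, 0], [4, 7, 0, 11]].
A is congruent to a diagonal matrix with 3 positive, 1 negative and 0 zero entries, so Q is indefinite.

indefinite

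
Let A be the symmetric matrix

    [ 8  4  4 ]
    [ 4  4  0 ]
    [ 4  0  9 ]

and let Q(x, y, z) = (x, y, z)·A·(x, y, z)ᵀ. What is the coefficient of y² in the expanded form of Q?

4

The coefficient of y² is the diagonal entry A[2,2] = 4.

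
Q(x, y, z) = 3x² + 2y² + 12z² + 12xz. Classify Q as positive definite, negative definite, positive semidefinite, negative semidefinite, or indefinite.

The symmetric matrix is A = [[3, 0, 6], [0, 2, 0], [6, 0, 12]].
Congruent diagonalization of A (simultaneous row and column reduction) yields pivots 3, 2, 0.
That gives 2 positive, 1 zero pivots.
Hence Q is positive semidefinite.

positive semidefinite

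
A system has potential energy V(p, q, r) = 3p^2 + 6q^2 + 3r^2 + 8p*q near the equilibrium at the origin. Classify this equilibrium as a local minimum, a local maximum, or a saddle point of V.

local minimum

The Hessian at the origin is H = [[6, 8, 0], [8, 12, 0], [0, 0, 6]].
An LDLᵀ factorisation of H has diagonal entries 6, 4/3, 6.
That gives 3 positive pivots.
H is positive definite, so the origin is a strict local minimum.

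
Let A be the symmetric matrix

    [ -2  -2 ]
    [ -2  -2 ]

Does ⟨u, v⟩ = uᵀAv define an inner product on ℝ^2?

Congruent diagonalization of A (simultaneous row and column reduction) yields pivots -2, 0.
Counting signs: 1 negative, 1 zero.
Hence Q is negative semidefinite.
⟨·,·⟩ is an inner product exactly when A is positive definite.

no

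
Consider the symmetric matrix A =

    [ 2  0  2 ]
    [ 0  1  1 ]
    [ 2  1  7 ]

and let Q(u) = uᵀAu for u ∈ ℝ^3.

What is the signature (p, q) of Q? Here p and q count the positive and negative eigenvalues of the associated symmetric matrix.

(3, 0)

An LDLᵀ factorisation of A has diagonal entries 2, 1, 4.
That gives 3 positive pivots.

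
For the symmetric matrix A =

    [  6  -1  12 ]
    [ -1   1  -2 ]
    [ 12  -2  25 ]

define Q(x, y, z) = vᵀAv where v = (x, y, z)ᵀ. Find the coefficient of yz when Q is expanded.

The coefficient of yz is A[2,3] + A[3,2] = 2·(-2) = -4.

-4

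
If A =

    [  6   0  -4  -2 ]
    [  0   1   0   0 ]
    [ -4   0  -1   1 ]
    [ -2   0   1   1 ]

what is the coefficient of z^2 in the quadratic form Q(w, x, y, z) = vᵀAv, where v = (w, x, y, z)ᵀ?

The coefficient of z^2 is the diagonal entry A[4,4] = 1.

1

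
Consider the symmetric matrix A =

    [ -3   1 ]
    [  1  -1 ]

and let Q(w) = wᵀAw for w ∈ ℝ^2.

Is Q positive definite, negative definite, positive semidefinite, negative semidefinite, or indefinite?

negative definite

Leading principal minors: Δ_1 = -3, Δ_2 = 2.
The signs alternate starting with Δ_1 < 0, so by Sylvester's criterion Q is negative definite.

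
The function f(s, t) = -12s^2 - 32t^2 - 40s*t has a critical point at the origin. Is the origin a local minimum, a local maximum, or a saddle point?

The Hessian at the origin is H = [[-24, -40], [-40, -64]].
det H = -24·-64 − (-40)² = -64 < 0, so H is indefinite.
Therefore the origin is a saddle point.

saddle point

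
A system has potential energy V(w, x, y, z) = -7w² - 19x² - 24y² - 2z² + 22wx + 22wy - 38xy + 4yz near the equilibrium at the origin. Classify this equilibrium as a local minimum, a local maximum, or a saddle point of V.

The Hessian at the origin is H = [[-14, 22, 22, 0], [22, -38, -38, 0], [22, -38, -48, 4], [0, 0, 4, -4]].
Symmetric row and column elimination reduces H to a congruent diagonal form with pivots -14, -24/7, -10, -12/5.
So there are 4 negative pivots.
H is negative definite, so the origin is a strict local maximum.

local maximum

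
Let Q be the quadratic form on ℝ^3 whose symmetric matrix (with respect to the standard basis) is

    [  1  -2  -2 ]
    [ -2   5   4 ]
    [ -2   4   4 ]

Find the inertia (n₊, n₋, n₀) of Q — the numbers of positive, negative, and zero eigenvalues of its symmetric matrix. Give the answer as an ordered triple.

Applying the same elementary operations to the rows and columns of A produces a congruent diagonal matrix with entries 1, 1, 0.
That gives 2 positive, 1 zero pivots.

(2, 0, 1)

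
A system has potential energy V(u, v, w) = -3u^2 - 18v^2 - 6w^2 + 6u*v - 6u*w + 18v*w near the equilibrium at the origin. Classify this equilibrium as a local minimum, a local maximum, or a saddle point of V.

The Hessian at the origin is H = [[-6, 6, -6], [6, -36, 18], [-6, 18, -12]].
Symmetric row and column elimination reduces H to a congruent diagonal form with pivots -6, -30, -6/5.
That gives 3 negative pivots.
H is negative definite, so the origin is a strict local maximum.

local maximum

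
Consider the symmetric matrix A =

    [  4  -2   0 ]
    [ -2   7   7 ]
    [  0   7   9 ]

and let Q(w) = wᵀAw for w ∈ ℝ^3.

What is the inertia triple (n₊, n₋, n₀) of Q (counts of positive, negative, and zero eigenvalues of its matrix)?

(3, 0, 0)

An LDLᵀ factorisation of A has diagonal entries 4, 6, 5/6.
Counting signs: 3 positive.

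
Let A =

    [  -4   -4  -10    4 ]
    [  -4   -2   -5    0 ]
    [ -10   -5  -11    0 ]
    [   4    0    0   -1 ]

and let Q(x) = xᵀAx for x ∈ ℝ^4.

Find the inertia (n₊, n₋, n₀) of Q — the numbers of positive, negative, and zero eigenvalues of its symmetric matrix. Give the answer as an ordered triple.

(2, 2, 0)

An LDLᵀ factorisation of A has diagonal entries -4, 2, 3/2, -5.
Counting signs: 2 positive, 2 negative.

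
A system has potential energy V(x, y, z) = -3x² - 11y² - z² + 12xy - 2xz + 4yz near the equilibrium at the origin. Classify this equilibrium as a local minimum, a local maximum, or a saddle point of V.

The Hessian at the origin is H = [[-6, 12, -2], [12, -22, 4], [-2, 4, -2]].
Symmetric row and column elimination reduces H to a congruent diagonal form with pivots -6, 2, -4/3.
So there are 1 positive, 2 negative pivots.
H is indefinite, so the origin is a saddle point.

saddle point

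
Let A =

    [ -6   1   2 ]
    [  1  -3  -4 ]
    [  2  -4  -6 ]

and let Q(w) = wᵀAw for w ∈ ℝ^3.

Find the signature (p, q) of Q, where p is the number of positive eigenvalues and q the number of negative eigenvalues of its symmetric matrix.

An LDLᵀ factorisation of A has diagonal entries -6, -17/6, -10/17.
So there are 3 negative pivots.

(0, 3)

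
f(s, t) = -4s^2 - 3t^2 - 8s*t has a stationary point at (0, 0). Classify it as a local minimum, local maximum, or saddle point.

saddle point

The Hessian at the origin is H = [[-8, -8], [-8, -6]].
det H = -8·-6 − (-8)² = -16 < 0, so H is indefinite.
Therefore the origin is a saddle point.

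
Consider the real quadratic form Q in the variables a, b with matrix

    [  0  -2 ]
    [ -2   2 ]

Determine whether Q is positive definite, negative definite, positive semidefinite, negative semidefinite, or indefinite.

For the 2×2 matrix [[0, -2], [-2, 2]]: det = 0·2 − (-2)² = -4, trace = 2.
det < 0 so the eigenvalues have opposite signs; the form is indefinite.

indefinite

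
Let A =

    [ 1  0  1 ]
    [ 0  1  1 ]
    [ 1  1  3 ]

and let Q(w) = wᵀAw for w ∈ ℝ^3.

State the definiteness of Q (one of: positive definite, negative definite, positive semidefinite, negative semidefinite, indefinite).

positive definite

Leading principal minors: Δ_1 = 1, Δ_2 = 1, Δ_3 = 1.
All leading principal minors are positive, so by Sylvester's criterion Q is positive definite.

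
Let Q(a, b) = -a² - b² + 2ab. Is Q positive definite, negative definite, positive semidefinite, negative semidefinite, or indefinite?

negative semidefinite

The symmetric matrix of Q is [[-1, 1], [1, -1]].
For the 2×2 matrix [[-1, 1], [1, -1]]: det = -1·-1 − (1)² = 0, trace = -2.
det = 0 so one eigenvalue is zero; the form is semidefinite with the sign of the trace.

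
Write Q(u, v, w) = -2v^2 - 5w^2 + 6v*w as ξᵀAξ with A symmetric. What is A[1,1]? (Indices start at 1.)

The coefficient of u^2 in Q is 0, and that is exactly A[1,1].

0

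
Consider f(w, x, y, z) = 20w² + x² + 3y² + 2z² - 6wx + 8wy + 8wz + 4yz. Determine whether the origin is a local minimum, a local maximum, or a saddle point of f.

local minimum

The Hessian at the origin is H = [[40, -6, 8, 8], [-6, 2, 0, 0], [8, 0, 6, 4], [8, 0, 4, 4]].
Congruent diagonalization of H (simultaneous row and column reduction) yields pivots 40, 11/10, 34/11, 12/17.
Counting signs: 4 positive.
H is positive definite, so the origin is a strict local minimum.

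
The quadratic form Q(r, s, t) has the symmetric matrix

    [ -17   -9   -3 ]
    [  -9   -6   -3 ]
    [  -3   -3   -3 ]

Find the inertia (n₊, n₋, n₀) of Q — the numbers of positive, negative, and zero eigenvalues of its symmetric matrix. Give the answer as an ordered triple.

(0, 3, 0)

Row-reducing A symmetrically gives the diagonal entries -17, -21/17, -6/7.
So there are 3 negative pivots.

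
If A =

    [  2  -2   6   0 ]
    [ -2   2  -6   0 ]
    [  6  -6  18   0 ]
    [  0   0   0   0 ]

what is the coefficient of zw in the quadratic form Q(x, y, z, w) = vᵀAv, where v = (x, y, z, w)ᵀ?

0

The coefficient of zw is A[3,4] + A[4,3] = 2·0 = 0.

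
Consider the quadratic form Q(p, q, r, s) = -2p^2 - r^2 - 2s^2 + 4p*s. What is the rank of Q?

2

The associated matrix is A = [[-2, 0, 0, 2], [0, 0, 0, 0], [0, 0, -1, 0], [2, 0, 0, -2]].
Congruent diagonalization of A (simultaneous row and column reduction) yields pivots -2, 0, -1, 0.
Counting signs: 2 negative, 2 zero.
The rank is the number of nonzero pivots: 2.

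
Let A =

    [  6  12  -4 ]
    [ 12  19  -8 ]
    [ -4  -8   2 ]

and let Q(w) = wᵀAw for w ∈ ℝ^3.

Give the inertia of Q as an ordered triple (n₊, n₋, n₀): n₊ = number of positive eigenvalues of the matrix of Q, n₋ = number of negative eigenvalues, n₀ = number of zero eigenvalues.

(1, 2, 0)

Symmetric row and column elimination reduces A to a congruent diagonal form with pivots 6, -5, -2/3.
Counting signs: 1 positive, 2 negative.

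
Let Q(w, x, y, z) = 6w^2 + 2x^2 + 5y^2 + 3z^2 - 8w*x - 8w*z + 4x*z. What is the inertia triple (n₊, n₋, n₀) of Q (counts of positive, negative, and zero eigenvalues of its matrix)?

The associated matrix is A = [[6, -4, 0, -4], [-4, 2, 0, 2], [0, 0, 5, 0], [-4, 2, 0, 3]].
Congruent diagonalization of A (simultaneous row and column reduction) yields pivots 6, -2/3, 5, 1.
That gives 3 positive, 1 negative pivots.

(3, 1, 0)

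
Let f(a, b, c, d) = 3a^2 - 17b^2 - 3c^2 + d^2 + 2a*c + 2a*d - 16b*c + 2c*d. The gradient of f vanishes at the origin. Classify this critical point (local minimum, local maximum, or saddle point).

saddle point

The Hessian at the origin is H = [[6, 0, 2, 2], [0, -34, -16, 0], [2, -16, -6, 2], [2, 0, 2, 2]].
Symmetric row and column elimination reduces H to a congruent diagonal form with pivots 6, -34, 44/51, -8/11.
That gives 2 positive, 2 negative pivots.
H is indefinite, so the origin is a saddle point.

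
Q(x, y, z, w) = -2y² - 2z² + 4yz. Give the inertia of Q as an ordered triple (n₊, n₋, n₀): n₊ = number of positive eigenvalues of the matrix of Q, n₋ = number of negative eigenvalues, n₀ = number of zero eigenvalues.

Write A = [[0, 0, 0, 0], [0, -2, 2, 0], [0, 2, -2, 0], [0, 0, 0, 0]].
Row-reducing A symmetrically gives the diagonal entries 0, -2, 0, 0.
So there are 1 negative, 3 zero pivots.

(0, 1, 3)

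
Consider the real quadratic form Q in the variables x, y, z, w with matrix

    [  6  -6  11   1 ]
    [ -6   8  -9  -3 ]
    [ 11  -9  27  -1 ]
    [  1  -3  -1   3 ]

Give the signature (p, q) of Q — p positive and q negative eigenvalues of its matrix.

(4, 0)

Symmetric row and column elimination reduces A to a congruent diagonal form with pivots 6, 2, 29/6, 20/29.
That gives 4 positive pivots.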